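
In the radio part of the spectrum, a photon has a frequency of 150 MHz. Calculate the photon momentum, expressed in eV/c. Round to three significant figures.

First convert: f = 150 MHz = 1.5e8 Hz.
The photon relation is p = hf/c, giving p = 3.315e-34 kg·m/s.
Converting to eV/c: p = 6.204e-7 eV/c ≈ 6.20e-7 eV/c.

6.20e-7 eV/c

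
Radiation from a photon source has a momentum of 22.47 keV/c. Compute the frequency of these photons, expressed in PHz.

5430 PHz

Convert to SI: p = 22.47 keV/c = 1.2009e-23 kg·m/s.
The photon relation is f = pc/h, giving f = 5.433e18 Hz.
Converting to PHz: f = 5433 PHz ≈ 5430 PHz.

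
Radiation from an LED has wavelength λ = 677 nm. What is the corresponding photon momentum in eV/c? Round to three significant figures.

First convert: λ = 677 nm = 6.77 × 10^-7 m.
Since p = h/λ for a photon, p = 9.787 × 10^-28 kg·m/s.
Converting to eV/c: p = 1.831 eV/c ≈ 1.83 eV/c.

1.83 eV/c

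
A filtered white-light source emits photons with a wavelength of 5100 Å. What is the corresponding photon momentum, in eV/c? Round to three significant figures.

2.43 eV/c

First convert: λ = 5100 Å = 5.1e-7 m.
Apply p = h/λ: p = 1.299e-27 kg·m/s.
Converting to eV/c: p = 2.431 eV/c ≈ 2.43 eV/c.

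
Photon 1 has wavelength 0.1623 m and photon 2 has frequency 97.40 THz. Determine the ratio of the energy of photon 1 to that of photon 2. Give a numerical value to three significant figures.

1.90 × 10^-5

E_1 = 1.224 × 10^-24 J (from wavelength = 0.1623 m, via E = hc/λ).
E_2 = 6.454 × 10^-20 J (from frequency = 97.40 THz, via E = hf).
Ratio = 1.224 × 10^-24 / 6.454 × 10^-20 = 1.90 × 10^-5.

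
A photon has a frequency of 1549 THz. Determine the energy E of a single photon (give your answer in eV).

6.41 eV

Use h = 6.62607015·10^-34 J·s, 1 eV = 1.602176634·10^-19 J.
First convert: f = 1549 THz = 1.549·10^15 Hz.
For a photon E = hf, so E = 1.026·10^-18 J.
Converting to eV: E = 6.406 eV ≈ 6.41 eV.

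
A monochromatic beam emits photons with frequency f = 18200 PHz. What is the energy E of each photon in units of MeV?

Convert to SI: f = 18200 PHz = 1.82 × 10^19 Hz.
The photon relation is E = hf, giving E = 1.206 × 10^-14 J.
Converting to MeV: E = 0.07527 MeV ≈ 0.0753 MeV.

0.0753 MeV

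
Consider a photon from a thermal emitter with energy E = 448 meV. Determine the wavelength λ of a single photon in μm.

Use h = 6.62607015 × 10^-34 J·s, c = 2.99792458 × 10^8 m/s, 1 eV = 1.602176634 × 10^-19 J.
In SI units: E = 448 meV = 7.1778 × 10^-20 J.
The photon relation is λ = hc/E, giving λ = 2.768 × 10^-6 m.
Converting to μm: λ = 2.768 μm ≈ 2.77 μm.

2.77 μm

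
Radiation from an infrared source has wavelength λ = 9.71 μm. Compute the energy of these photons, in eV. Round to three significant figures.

0.128 eV

Take h = 6.62607015e-34 J·s, c = 2.99792458e8 m/s, 1 eV = 1.602176634e-19 J.
First convert: λ = 9.71 μm = 9.71e-6 m.
Since E = hc/λ for a photon, E = 2.046e-20 J.
Converting to eV: E = 0.1277 eV ≈ 0.128 eV.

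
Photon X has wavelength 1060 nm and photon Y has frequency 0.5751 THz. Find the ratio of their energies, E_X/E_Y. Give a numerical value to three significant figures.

492

E_X = 1.874 × 10^-19 J (from wavelength = 1060 nm, via E = hc/λ).
E_Y = 3.811 × 10^-22 J (from frequency = 0.5751 THz, via E = hf).
Ratio = 1.874 × 10^-19 / 3.811 × 10^-22 = 492.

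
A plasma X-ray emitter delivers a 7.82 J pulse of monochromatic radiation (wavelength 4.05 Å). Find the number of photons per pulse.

1.59 × 10^16 photons

Per-photon energy: E = 4.905 × 10^-16 J (from wavelength = 4.05 Å).
N = E_total / E_photon = 7.82 J / 4.905 × 10^-16 J = 1.59 × 10^16.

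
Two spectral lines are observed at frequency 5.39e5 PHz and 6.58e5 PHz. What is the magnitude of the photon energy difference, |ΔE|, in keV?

492 keV

Using E = hf: E₁ = 3.571e-13 J, E₂ = 4.360e-13 J.
|ΔE| = |3.571e-13 − 4.360e-13| = 7.89e-14 J = 492 keV.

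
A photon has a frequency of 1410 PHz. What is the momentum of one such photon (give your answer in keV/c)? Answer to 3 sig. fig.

In SI units: f = 1410 PHz = 1.41e18 Hz.
Apply p = hf/c: p = 3.116e-24 kg·m/s.
Converting to keV/c: p = 5.831 keV/c ≈ 5.83 keV/c.

5.83 keV/c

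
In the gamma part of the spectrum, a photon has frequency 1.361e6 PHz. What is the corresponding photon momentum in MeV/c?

Convert to SI: f = 1.361e6 PHz = 1.361e21 Hz.
For a photon p = hf/c, so p = 3.008e-21 kg·m/s.
Converting to MeV/c: p = 5.629 MeV/c ≈ 5.63 MeV/c.

5.63 MeV/c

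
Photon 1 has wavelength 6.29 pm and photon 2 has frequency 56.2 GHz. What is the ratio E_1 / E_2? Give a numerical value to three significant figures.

8.48·10^8

E_1 = 3.158·10^-14 J (from wavelength = 6.29 pm, via E = hc/λ).
E_2 = 3.724·10^-23 J (from frequency = 56.2 GHz, via E = hf).
Ratio = 3.158·10^-14 / 3.724·10^-23 = 8.48·10^8.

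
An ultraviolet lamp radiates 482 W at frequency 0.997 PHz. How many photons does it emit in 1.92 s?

1.40 × 10^21 photons

Total energy: E_total = P·t = 482 × 1.92 = 925.4 J.
Per-photon energy: E = 6.606 × 10^-19 J.
N = E_total / E_photon = 1.40 × 10^21.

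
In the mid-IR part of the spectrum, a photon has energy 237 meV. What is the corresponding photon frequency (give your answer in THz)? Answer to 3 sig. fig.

57.3 THz

Take h = 6.62607015e-34 J·s, 1 eV = 1.602176634e-19 J.
In SI units: E = 237 meV = 3.7972e-20 J.
For a photon f = E/h, so f = 5.731e13 Hz.
Converting to THz: f = 57.31 THz ≈ 57.3 THz.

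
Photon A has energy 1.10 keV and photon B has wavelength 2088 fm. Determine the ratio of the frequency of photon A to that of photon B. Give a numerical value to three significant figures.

f_A = 2.660e17 Hz (from energy = 1.10 keV, via f = E/h).
f_B = 1.436e20 Hz (from wavelength = 2088 fm, via f = c/λ).
Ratio = 2.660e17 / 1.436e20 = 1.85e-3.

1.85e-3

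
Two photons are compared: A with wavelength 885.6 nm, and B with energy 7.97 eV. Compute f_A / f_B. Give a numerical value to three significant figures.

f_A = 3.385e14 Hz (from wavelength = 885.6 nm, via f = c/λ).
f_B = 1.927e15 Hz (from energy = 7.97 eV, via f = E/h).
Ratio = 3.385e14 / 1.927e15 = 0.176.

0.176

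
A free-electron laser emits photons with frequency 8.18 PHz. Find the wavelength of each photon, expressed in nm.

In SI units: f = 8.18 PHz = 8.18 × 10^15 Hz.
Since λ = c/f for a photon, λ = 3.665 × 10^-8 m.
Converting to nm: λ = 36.65 nm ≈ 36.6 nm.

36.6 nm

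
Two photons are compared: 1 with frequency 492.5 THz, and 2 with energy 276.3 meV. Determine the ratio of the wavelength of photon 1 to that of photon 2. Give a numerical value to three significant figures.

λ_1 = 6.087 × 10^-7 m (from frequency = 492.5 THz, via λ = c/f).
λ_2 = 4.487 × 10^-6 m (from energy = 276.3 meV, via λ = hc/E).
Ratio = 6.087 × 10^-7 / 4.487 × 10^-6 = 0.136.

0.136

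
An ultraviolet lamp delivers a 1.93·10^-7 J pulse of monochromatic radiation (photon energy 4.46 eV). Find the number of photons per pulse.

2.70·10^11 photons

Per-photon energy: E = 7.146·10^-19 J (from energy = 4.46 eV).
N = E_total / E_photon = 1.93·10^-7 J / 7.146·10^-19 J = 2.70·10^11.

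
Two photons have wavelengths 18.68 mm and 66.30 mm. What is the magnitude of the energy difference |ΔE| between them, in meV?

Using E = hc/λ: E₁ = 1.0634e-23 J, E₂ = 2.9961e-24 J.
|ΔE| = |1.0634e-23 − 2.9961e-24| = 7.64e-24 J = 0.0477 meV.

0.0477 meV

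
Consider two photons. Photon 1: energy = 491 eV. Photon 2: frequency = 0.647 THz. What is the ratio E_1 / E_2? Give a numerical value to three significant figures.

1.83e5

E_1 = 7.867e-17 J (from energy = 491 eV, via E given directly).
E_2 = 4.287e-22 J (from frequency = 0.647 THz, via E = hf).
Ratio = 7.867e-17 / 4.287e-22 = 1.83e5.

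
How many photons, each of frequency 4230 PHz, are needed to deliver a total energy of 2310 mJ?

Per-photon energy: E = 2.803 × 10^-15 J (from frequency = 4230 PHz).
N = E_total / E_photon = 2.31 J / 2.803 × 10^-15 J = 8.24 × 10^14.

8.24 × 10^14 photons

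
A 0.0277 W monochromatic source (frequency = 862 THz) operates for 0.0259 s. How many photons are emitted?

1.26 × 10^15 photons

Total energy: E_total = P·t = 0.0277 × 0.0259 = 7.174 × 10^-4 J.
Per-photon energy: E = 5.712 × 10^-19 J.
N = E_total / E_photon = 1.26 × 10^15.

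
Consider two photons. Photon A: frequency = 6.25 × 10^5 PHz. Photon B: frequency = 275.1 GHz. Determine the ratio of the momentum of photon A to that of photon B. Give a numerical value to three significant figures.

p_A = 1.381 × 10^-21 kg·m/s (from frequency = 6.25 × 10^5 PHz, via p = hf/c).
p_B = 6.080 × 10^-31 kg·m/s (from frequency = 275.1 GHz, via p = hf/c).
Ratio = 1.381 × 10^-21 / 6.080 × 10^-31 = 2.27 × 10^9.

2.27 × 10^9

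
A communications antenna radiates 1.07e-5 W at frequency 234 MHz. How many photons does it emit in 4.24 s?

2.93e20 photons

Total energy: E_total = P·t = 1.07e-5 × 4.24 = 4.537e-5 J.
Per-photon energy: E = 1.551e-25 J.
N = E_total / E_photon = 2.93e20.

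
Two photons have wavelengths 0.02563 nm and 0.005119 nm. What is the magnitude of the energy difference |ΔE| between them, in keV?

194 keV

Using E = hc/λ: E₁ = 7.7505 × 10^-15 J, E₂ = 3.8805 × 10^-14 J.
|ΔE| = |7.7505 × 10^-15 − 3.8805 × 10^-14| = 3.11 × 10^-14 J = 194 keV.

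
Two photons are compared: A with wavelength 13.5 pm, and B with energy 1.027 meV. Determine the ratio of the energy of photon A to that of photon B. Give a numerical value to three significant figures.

8.94e7

E_A = 1.471e-14 J (from wavelength = 13.5 pm, via E = hc/λ).
E_B = 1.645e-22 J (from energy = 1.027 meV, via E given directly).
Ratio = 1.471e-14 / 1.645e-22 = 8.94e7.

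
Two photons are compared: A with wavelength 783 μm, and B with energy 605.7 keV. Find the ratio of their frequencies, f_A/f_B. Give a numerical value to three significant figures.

f_A = 3.829e11 Hz (from wavelength = 783 μm, via f = c/λ).
f_B = 1.465e20 Hz (from energy = 605.7 keV, via f = E/h).
Ratio = 3.829e11 / 1.465e20 = 2.61e-9.

2.61e-9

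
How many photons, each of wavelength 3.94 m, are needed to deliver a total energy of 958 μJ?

Per-photon energy: E = 5.042 × 10^-26 J (from wavelength = 3.94 m).
N = E_total / E_photon = 9.58 × 10^-4 J / 5.042 × 10^-26 J = 1.90 × 10^22.

1.90 × 10^22 photons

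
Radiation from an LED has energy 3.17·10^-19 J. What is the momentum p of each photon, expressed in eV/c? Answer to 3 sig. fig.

1.98 eV/c

Use c = 2.99792458·10^8 m/s, 1 eV = 1.602176634·10^-19 J.
Apply p = E/c: p = 1.057·10^-27 kg·m/s.
Converting to eV/c: p = 1.979 eV/c ≈ 1.98 eV/c.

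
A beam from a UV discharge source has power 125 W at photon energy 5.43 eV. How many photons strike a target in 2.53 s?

3.64e20 photons

Total energy: E_total = P·t = 125 × 2.53 = 316.2 J.
Per-photon energy: E = 8.700e-19 J.
N = E_total / E_photon = 3.64e20.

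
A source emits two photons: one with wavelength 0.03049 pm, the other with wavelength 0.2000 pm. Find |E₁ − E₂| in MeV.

Using E = hc/λ: E₁ = 6.5151e-12 J, E₂ = 9.9322e-13 J.
|ΔE| = |6.5151e-12 − 9.9322e-13| = 5.52e-12 J = 34.5 MeV.

34.5 MeV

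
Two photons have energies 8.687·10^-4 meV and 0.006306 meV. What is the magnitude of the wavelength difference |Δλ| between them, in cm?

Using λ = hc/E: λ₁ = 1.4272 m, λ₂ = 0.19661 m.
|Δλ| = |1.4272 − 0.19661| = 1.23 m = 123 cm.

123 cm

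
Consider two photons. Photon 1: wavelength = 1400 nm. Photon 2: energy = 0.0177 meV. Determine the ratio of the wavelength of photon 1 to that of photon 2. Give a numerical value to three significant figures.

λ_1 = 1.400e-6 m (from wavelength = 1400 nm, via λ given directly).
λ_2 = 0.07005 m (from energy = 0.0177 meV, via λ = hc/E).
Ratio = 1.400e-6 / 0.07005 = 2.00e-5.

2.00e-5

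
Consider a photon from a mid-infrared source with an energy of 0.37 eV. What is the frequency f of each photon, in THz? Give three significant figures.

First convert: E = 0.37 eV = 5.9281 × 10^-20 J.
Since f = E/h for a photon, f = 8.947 × 10^13 Hz.
Converting to THz: f = 89.47 THz ≈ 89.5 THz.

89.5 THz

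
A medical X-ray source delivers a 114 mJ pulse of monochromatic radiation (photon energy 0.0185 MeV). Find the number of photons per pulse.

3.85e13 photons

Per-photon energy: E = 2.964e-15 J (from energy = 0.0185 MeV).
N = E_total / E_photon = 0.114 J / 2.964e-15 J = 3.85e13.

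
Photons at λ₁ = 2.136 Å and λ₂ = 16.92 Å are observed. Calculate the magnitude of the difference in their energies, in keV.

5.07 keV

Using E = hc/λ: E₁ = 9.2998 × 10^-16 J, E₂ = 1.1740 × 10^-16 J.
|ΔE| = |9.2998 × 10^-16 − 1.1740 × 10^-16| = 8.13 × 10^-16 J = 5.07 keV.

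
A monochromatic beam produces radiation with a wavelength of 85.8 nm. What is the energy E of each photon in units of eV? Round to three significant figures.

14.5 eV

Take h = 6.62607015e-34 J·s, c = 2.99792458e8 m/s, 1 eV = 1.602176634e-19 J.
In SI units: λ = 85.8 nm = 8.58e-8 m.
For a photon E = hc/λ, so E = 2.315e-18 J.
Converting to eV: E = 14.45 eV ≈ 14.5 eV.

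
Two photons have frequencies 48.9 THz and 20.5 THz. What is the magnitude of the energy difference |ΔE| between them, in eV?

0.117 eV

Using E = hf: E₁ = 3.240e-20 J, E₂ = 1.358e-20 J.
|ΔE| = |3.240e-20 − 1.358e-20| = 1.88e-20 J = 0.117 eV.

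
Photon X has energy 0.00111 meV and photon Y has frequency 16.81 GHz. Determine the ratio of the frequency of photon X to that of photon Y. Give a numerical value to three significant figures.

0.0160

f_X = 2.684·10^8 Hz (from energy = 0.00111 meV, via f = E/h).
f_Y = 1.681·10^10 Hz (from frequency = 16.81 GHz, via f given directly).
Ratio = 2.684·10^8 / 1.681·10^10 = 0.0160.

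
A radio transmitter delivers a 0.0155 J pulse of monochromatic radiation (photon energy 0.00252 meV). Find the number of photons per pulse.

Per-photon energy: E = 4.037e-25 J (from energy = 0.00252 meV).
N = E_total / E_photon = 0.0155 J / 4.037e-25 J = 3.84e22.

3.84e22 photons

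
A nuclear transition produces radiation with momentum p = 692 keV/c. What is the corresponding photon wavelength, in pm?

Take h = 6.62607015 × 10^-34 J·s, c = 2.99792458 × 10^8 m/s, 1 eV = 1.602176634 × 10^-19 J.
In SI units: p = 692 keV/c = 3.6982 × 10^-22 kg·m/s.
Since λ = h/p for a photon, λ = 1.792 × 10^-12 m.
Converting to pm: λ = 1.792 pm ≈ 1.79 pm.

1.79 pm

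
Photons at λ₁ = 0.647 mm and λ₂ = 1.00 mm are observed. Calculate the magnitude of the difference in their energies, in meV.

Using E = hc/λ: E₁ = 3.070e-22 J, E₂ = 1.986e-22 J.
|ΔE| = |3.070e-22 − 1.986e-22| = 1.08e-22 J = 0.676 meV.

0.676 meV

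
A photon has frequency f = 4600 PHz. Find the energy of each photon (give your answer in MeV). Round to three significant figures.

Use h = 6.62607015 × 10^-34 J·s, 1 eV = 1.602176634 × 10^-19 J.
First convert: f = 4600 PHz = 4.60 × 10^18 Hz.
Since E = hf for a photon, E = 3.048 × 10^-15 J.
Converting to MeV: E = 0.01902 MeV ≈ 0.0190 MeV.

0.0190 MeV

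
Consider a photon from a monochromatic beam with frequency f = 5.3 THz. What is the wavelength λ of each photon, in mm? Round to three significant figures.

Convert to SI: f = 5.3 THz = 5.3e12 Hz.
The photon relation is λ = c/f, giving λ = 5.656e-5 m.
Converting to mm: λ = 0.05656 mm ≈ 0.0566 mm.

0.0566 mm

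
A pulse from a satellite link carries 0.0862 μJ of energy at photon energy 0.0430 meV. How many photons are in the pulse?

1.25e16 photons

Per-photon energy: E = 6.889e-24 J (from energy = 0.0430 meV).
N = E_total / E_photon = 8.62e-8 J / 6.889e-24 J = 1.25e16.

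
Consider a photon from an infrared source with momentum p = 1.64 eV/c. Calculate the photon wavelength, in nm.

Take h = 6.62607015 × 10^-34 J·s, c = 2.99792458 × 10^8 m/s, 1 eV = 1.602176634 × 10^-19 J.
First convert: p = 1.64 eV/c = 8.7646 × 10^-28 kg·m/s.
Since λ = h/p for a photon, λ = 7.560 × 10^-7 m.
Converting to nm: λ = 756.0 nm ≈ 756 nm.

756 nm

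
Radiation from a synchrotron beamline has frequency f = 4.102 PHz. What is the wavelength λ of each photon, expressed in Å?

731 Å

Use c = 2.99792458e8 m/s.
Convert to SI: f = 4.102 PHz = 4.102e15 Hz.
Apply λ = c/f: λ = 7.308e-8 m.
Converting to Å: λ = 730.8 Å ≈ 731 Å.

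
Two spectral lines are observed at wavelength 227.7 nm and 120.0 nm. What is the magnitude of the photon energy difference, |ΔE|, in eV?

Using E = hc/λ: E₁ = 8.7240·10^-19 J, E₂ = 1.6554·10^-18 J.
|ΔE| = |8.7240·10^-19 − 1.6554·10^-18| = 7.83·10^-19 J = 4.89 eV.

4.89 eV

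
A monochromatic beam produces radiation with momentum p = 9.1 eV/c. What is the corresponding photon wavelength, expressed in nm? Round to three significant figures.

136 nm

(h = 6.62607015e-34 J·s, c = 2.99792458e8 m/s, 1 eV = 1.602176634e-19 J.)
In SI units: p = 9.1 eV/c = 4.8633e-27 kg·m/s.
Since λ = h/p for a photon, λ = 1.362e-7 m.
Converting to nm: λ = 136.2 nm ≈ 136 nm.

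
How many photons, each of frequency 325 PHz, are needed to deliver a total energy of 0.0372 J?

1.73e14 photons

Per-photon energy: E = 2.153e-16 J (from frequency = 325 PHz).
N = E_total / E_photon = 0.0372 J / 2.153e-16 J = 1.73e14.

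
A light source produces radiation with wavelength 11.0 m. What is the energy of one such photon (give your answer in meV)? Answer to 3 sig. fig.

1.13e-4 meV

(h = 6.62607015e-34 J·s, c = 2.99792458e8 m/s, 1 eV = 1.602176634e-19 J.)
Since E = hc/λ for a photon, E = 1.806e-26 J.
Converting to meV: E = 1.127e-4 meV ≈ 1.13e-4 meV.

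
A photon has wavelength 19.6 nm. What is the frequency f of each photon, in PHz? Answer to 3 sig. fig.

15.3 PHz

Use c = 2.99792458·10^8 m/s.
In SI units: λ = 19.6 nm = 1.96·10^-8 m.
For a photon f = c/λ, so f = 1.530·10^16 Hz.
Converting to PHz: f = 15.30 PHz ≈ 15.3 PHz.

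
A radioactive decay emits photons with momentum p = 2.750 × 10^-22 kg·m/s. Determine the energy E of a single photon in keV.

Take c = 2.99792458 × 10^8 m/s, 1 eV = 1.602176634 × 10^-19 J.
Since E = pc for a photon, E = 8.244 × 10^-14 J.
Converting to keV: E = 514.6 keV ≈ 515 keV.

515 keV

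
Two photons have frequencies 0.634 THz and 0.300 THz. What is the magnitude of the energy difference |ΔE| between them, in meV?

Using E = hf: E₁ = 4.201 × 10^-22 J, E₂ = 1.988 × 10^-22 J.
|ΔE| = |4.201 × 10^-22 − 1.988 × 10^-22| = 2.21 × 10^-22 J = 1.38 meV.

1.38 meV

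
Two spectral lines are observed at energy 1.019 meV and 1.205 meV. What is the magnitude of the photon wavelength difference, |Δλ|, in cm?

Using λ = hc/E: λ₁ = 0.0012167 m, λ₂ = 0.0010289 m.
|Δλ| = |0.0012167 − 0.0010289| = 1.88 × 10^-4 m = 0.0188 cm.

0.0188 cm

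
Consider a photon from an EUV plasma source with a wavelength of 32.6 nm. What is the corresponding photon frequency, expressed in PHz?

In SI units: λ = 32.6 nm = 3.26e-8 m.
For a photon f = c/λ, so f = 9.196e15 Hz.
Converting to PHz: f = 9.196 PHz ≈ 9.20 PHz.

9.20 PHz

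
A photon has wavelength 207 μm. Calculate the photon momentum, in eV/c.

Use h = 6.62607015 × 10^-34 J·s, c = 2.99792458 × 10^8 m/s, 1 eV = 1.602176634 × 10^-19 J.
Convert to SI: λ = 207 μm = 2.07 × 10^-4 m.
For a photon p = h/λ, so p = 3.201 × 10^-30 kg·m/s.
Converting to eV/c: p = 0.005990 eV/c ≈ 5.99 × 10^-3 eV/c.

5.99 × 10^-3 eV/c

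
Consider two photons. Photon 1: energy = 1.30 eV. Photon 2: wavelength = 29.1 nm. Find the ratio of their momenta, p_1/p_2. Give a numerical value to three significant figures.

0.0305

p_1 = 6.948e-28 kg·m/s (from energy = 1.30 eV, via p = E/c).
p_2 = 2.277e-26 kg·m/s (from wavelength = 29.1 nm, via p = h/λ).
Ratio = 6.948e-28 / 2.277e-26 = 0.0305.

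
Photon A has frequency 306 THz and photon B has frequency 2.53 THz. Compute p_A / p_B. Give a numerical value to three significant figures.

121

p_A = 6.763 × 10^-28 kg·m/s (from frequency = 306 THz, via p = hf/c).
p_B = 5.592 × 10^-30 kg·m/s (from frequency = 2.53 THz, via p = hf/c).
Ratio = 6.763 × 10^-28 / 5.592 × 10^-30 = 121.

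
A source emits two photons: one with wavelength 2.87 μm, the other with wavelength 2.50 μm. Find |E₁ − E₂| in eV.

0.0639 eV

Using E = hc/λ: E₁ = 6.921e-20 J, E₂ = 7.946e-20 J.
|ΔE| = |6.921e-20 − 7.946e-20| = 1.02e-20 J = 0.0639 eV.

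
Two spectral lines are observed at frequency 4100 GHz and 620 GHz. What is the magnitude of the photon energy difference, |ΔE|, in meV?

Using E = hf: E₁ = 2.717e-21 J, E₂ = 4.108e-22 J.
|ΔE| = |2.717e-21 − 4.108e-22| = 2.31e-21 J = 14.4 meV.

14.4 meV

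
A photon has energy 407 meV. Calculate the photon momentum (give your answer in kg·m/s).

Take c = 2.99792458e8 m/s, 1 eV = 1.602176634e-19 J.
First convert: E = 407 meV = 6.5209e-20 J.
Since p = E/c for a photon, p = 2.175e-28 kg·m/s.
So p ≈ 2.18e-28 kg·m/s.

2.18e-28 kg·m/s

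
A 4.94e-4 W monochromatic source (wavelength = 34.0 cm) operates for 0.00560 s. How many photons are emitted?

Total energy: E_total = P·t = 4.94e-4 × 0.00560 = 2.766e-6 J.
Per-photon energy: E = 5.842e-25 J.
N = E_total / E_photon = 4.73e18.

4.73e18 photons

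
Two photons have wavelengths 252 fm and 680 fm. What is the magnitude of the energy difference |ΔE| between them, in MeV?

Using E = hc/λ: E₁ = 7.883 × 10^-13 J, E₂ = 2.921 × 10^-13 J.
|ΔE| = |7.883 × 10^-13 − 2.921 × 10^-13| = 4.96 × 10^-13 J = 3.10 MeV.

3.10 MeV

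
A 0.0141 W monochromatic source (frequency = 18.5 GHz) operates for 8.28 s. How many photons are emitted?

9.52·10^21 photons

Total energy: E_total = P·t = 0.0141 × 8.28 = 0.1167 J.
Per-photon energy: E = 1.226·10^-23 J.
N = E_total / E_photon = 9.52·10^21.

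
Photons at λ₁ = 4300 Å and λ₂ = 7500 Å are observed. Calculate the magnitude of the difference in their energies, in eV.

1.23 eV

Using E = hc/λ: E₁ = 4.620e-19 J, E₂ = 2.649e-19 J.
|ΔE| = |4.620e-19 − 2.649e-19| = 1.97e-19 J = 1.23 eV.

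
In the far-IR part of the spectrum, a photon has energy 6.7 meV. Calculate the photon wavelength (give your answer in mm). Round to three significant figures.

Use h = 6.62607015e-34 J·s, c = 2.99792458e8 m/s, 1 eV = 1.602176634e-19 J.
First convert: E = 6.7 meV = 1.0735e-21 J.
Apply λ = hc/E: λ = 1.851e-4 m.
Converting to mm: λ = 0.1851 mm ≈ 0.185 mm.

0.185 mm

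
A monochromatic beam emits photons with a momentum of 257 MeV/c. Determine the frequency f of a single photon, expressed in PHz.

In SI units: p = 257 MeV/c = 1.3735 × 10^-19 kg·m/s.
Apply f = pc/h: f = 6.214 × 10^22 Hz.
Converting to PHz: f = 6.214 × 10^7 PHz ≈ 6.21 × 10^7 PHz.

6.21 × 10^7 PHz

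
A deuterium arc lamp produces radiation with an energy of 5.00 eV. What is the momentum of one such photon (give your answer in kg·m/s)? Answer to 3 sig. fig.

2.67 × 10^-27 kg·m/s

In SI units: E = 5.00 eV = 8.0109 × 10^-19 J.
The photon relation is p = E/c, giving p = 2.672 × 10^-27 kg·m/s.
So p ≈ 2.67 × 10^-27 kg·m/s.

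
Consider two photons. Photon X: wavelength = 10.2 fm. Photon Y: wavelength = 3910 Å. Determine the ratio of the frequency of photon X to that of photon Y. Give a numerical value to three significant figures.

f_X = 2.939 × 10^22 Hz (from wavelength = 10.2 fm, via f = c/λ).
f_Y = 7.667 × 10^14 Hz (from wavelength = 3910 Å, via f = c/λ).
Ratio = 2.939 × 10^22 / 7.667 × 10^14 = 3.83 × 10^7.

3.83 × 10^7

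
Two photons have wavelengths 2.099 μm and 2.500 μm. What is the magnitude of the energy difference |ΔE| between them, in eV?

0.0947 eV

Using E = hc/λ: E₁ = 9.4638·10^-20 J, E₂ = 7.9458·10^-20 J.
|ΔE| = |9.4638·10^-20 − 7.9458·10^-20| = 1.52·10^-20 J = 0.0947 eV.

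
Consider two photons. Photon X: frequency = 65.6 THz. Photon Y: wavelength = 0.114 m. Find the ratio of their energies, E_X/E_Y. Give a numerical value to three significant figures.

2.49 × 10^4

E_X = 4.347 × 10^-20 J (from frequency = 65.6 THz, via E = hf).
E_Y = 1.742 × 10^-24 J (from wavelength = 0.114 m, via E = hc/λ).
Ratio = 4.347 × 10^-20 / 1.742 × 10^-24 = 2.49 × 10^4.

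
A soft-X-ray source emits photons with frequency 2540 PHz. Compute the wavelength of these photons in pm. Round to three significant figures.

118 pm

(c = 2.99792458e8 m/s.)
Convert to SI: f = 2540 PHz = 2.54e18 Hz.
For a photon λ = c/f, so λ = 1.180e-10 m.
Converting to pm: λ = 118.0 pm ≈ 118 pm.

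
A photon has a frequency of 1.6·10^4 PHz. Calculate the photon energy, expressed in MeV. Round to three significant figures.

Take h = 6.62607015·10^-34 J·s, 1 eV = 1.602176634·10^-19 J.
First convert: f = 1.6·10^4 PHz = 1.6·10^19 Hz.
Apply E = hf: E = 1.060·10^-14 J.
Converting to MeV: E = 0.06617 MeV ≈ 0.0662 MeV.

0.0662 MeV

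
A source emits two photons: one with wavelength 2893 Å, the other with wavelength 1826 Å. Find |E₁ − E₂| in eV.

Using E = hc/λ: E₁ = 6.8664 × 10^-19 J, E₂ = 1.0879 × 10^-18 J.
|ΔE| = |6.8664 × 10^-19 − 1.0879 × 10^-18| = 4.01 × 10^-19 J = 2.50 eV.

2.50 eV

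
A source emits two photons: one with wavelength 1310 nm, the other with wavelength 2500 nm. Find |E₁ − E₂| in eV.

0.451 eV

Using E = hc/λ: E₁ = 1.516 × 10^-19 J, E₂ = 7.946 × 10^-20 J.
|ΔE| = |1.516 × 10^-19 − 7.946 × 10^-20| = 7.22 × 10^-20 J = 0.451 eV.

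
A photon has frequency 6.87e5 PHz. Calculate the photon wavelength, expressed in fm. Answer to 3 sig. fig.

436 fm

In SI units: f = 6.87e5 PHz = 6.87e20 Hz.
The photon relation is λ = c/f, giving λ = 4.364e-13 m.
Converting to fm: λ = 436.4 fm ≈ 436 fm.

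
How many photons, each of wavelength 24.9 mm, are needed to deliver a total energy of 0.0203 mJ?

Per-photon energy: E = 7.978·10^-24 J (from wavelength = 24.9 mm).
N = E_total / E_photon = 2.03·10^-5 J / 7.978·10^-24 J = 2.54·10^18.

2.54·10^18 photons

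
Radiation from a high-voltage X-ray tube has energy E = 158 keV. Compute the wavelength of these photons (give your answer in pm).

(h = 6.62607015e-34 J·s, c = 2.99792458e8 m/s, 1 eV = 1.602176634e-19 J.)
In SI units: E = 158 keV = 2.5314e-14 J.
For a photon λ = hc/E, so λ = 7.847e-12 m.
Converting to pm: λ = 7.847 pm ≈ 7.85 pm.

7.85 pm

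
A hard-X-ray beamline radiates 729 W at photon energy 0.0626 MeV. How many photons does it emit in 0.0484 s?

Total energy: E_total = P·t = 729 × 0.0484 = 35.28 J.
Per-photon energy: E = 1.003 × 10^-14 J.
N = E_total / E_photon = 3.52 × 10^15.

3.52 × 10^15 photons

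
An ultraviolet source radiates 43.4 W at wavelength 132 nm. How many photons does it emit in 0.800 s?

2.31 × 10^19 photons

Total energy: E_total = P·t = 43.4 × 0.800 = 34.72 J.
Per-photon energy: E = 1.505 × 10^-18 J.
N = E_total / E_photon = 2.31 × 10^19.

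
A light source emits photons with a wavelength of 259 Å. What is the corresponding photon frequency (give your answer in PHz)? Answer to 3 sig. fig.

Convert to SI: λ = 259 Å = 2.59e-8 m.
For a photon f = c/λ, so f = 1.157e16 Hz.
Converting to PHz: f = 11.57 PHz ≈ 11.6 PHz.

11.6 PHz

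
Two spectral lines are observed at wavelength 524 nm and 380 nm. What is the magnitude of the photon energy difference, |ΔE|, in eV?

0.897 eV

Using E = hc/λ: E₁ = 3.791e-19 J, E₂ = 5.227e-19 J.
|ΔE| = |3.791e-19 − 5.227e-19| = 1.44e-19 J = 0.897 eV.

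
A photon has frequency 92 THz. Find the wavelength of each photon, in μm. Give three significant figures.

3.26 μm

Take c = 2.99792458e8 m/s.
In SI units: f = 92 THz = 9.2e13 Hz.
Since λ = c/f for a photon, λ = 3.259e-6 m.
Converting to μm: λ = 3.259 μm ≈ 3.26 μm.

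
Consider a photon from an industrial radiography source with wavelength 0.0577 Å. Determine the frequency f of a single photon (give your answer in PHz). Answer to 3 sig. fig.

Use c = 2.99792458 × 10^8 m/s.
In SI units: λ = 0.0577 Å = 5.77 × 10^-12 m.
The photon relation is f = c/λ, giving f = 5.196 × 10^19 Hz.
Converting to PHz: f = 51960 PHz ≈ 5.20 × 10^4 PHz.

5.20 × 10^4 PHz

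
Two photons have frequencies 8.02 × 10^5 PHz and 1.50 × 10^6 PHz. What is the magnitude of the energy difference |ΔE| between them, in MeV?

Using E = hf: E₁ = 5.314 × 10^-13 J, E₂ = 9.939 × 10^-13 J.
|ΔE| = |5.314 × 10^-13 − 9.939 × 10^-13| = 4.62 × 10^-13 J = 2.89 MeV.

2.89 MeV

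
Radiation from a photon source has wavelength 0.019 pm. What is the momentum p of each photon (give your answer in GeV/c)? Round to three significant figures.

0.0653 GeV/c

Take h = 6.62607015 × 10^-34 J·s, c = 2.99792458 × 10^8 m/s, 1 eV = 1.602176634 × 10^-19 J.
In SI units: λ = 0.019 pm = 1.9 × 10^-14 m.
For a photon p = h/λ, so p = 3.487 × 10^-20 kg·m/s.
Converting to GeV/c: p = 0.06525 GeV/c ≈ 0.0653 GeV/c.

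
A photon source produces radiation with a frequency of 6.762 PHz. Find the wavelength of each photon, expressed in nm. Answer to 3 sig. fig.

Use c = 2.99792458·10^8 m/s.
Convert to SI: f = 6.762 PHz = 6.762·10^15 Hz.
The photon relation is λ = c/f, giving λ = 4.433·10^-8 m.
Converting to nm: λ = 44.33 nm ≈ 44.3 nm.

44.3 nm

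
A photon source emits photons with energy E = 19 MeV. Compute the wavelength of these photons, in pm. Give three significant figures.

Use h = 6.62607015·10^-34 J·s, c = 2.99792458·10^8 m/s, 1 eV = 1.602176634·10^-19 J.
Convert to SI: E = 19 MeV = 3.0441·10^-12 J.
Apply λ = hc/E: λ = 6.525·10^-14 m.
Converting to pm: λ = 0.06525 pm ≈ 0.0653 pm.

0.0653 pm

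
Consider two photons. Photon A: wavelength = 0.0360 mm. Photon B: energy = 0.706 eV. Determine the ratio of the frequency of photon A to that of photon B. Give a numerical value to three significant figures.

0.0488

f_A = 8.328e12 Hz (from wavelength = 0.0360 mm, via f = c/λ).
f_B = 1.707e14 Hz (from energy = 0.706 eV, via f = E/h).
Ratio = 8.328e12 / 1.707e14 = 0.0488.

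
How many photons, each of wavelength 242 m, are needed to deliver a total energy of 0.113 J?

1.38 × 10^26 photons

Per-photon energy: E = 8.208 × 10^-28 J (from wavelength = 242 m).
N = E_total / E_photon = 0.113 J / 8.208 × 10^-28 J = 1.38 × 10^26.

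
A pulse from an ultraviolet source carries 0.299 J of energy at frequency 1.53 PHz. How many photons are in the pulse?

2.95 × 10^17 photons

Per-photon energy: E = 1.014 × 10^-18 J (from frequency = 1.53 PHz).
N = E_total / E_photon = 0.299 J / 1.014 × 10^-18 J = 2.95 × 10^17.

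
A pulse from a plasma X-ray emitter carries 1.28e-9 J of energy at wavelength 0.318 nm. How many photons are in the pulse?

2.05e6 photons

Per-photon energy: E = 6.247e-16 J (from wavelength = 0.318 nm).
N = E_total / E_photon = 1.28e-9 J / 6.247e-16 J = 2.05e6.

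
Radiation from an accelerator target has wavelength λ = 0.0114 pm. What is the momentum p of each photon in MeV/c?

(h = 6.62607015 × 10^-34 J·s, c = 2.99792458 × 10^8 m/s, 1 eV = 1.602176634 × 10^-19 J.)
Convert to SI: λ = 0.0114 pm = 1.14 × 10^-14 m.
Since p = h/λ for a photon, p = 5.812 × 10^-20 kg·m/s.
Converting to MeV/c: p = 108.8 MeV/c ≈ 109 MeV/c.

109 MeV/c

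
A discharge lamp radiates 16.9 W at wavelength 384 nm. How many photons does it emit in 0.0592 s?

1.93 × 10^18 photons

Total energy: E_total = P·t = 16.9 × 0.0592 = 1.000 J.
Per-photon energy: E = 5.173 × 10^-19 J.
N = E_total / E_photon = 1.93 × 10^18.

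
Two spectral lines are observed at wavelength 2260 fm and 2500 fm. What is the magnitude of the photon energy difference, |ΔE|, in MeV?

Using E = hc/λ: E₁ = 8.790·10^-14 J, E₂ = 7.946·10^-14 J.
|ΔE| = |8.790·10^-14 − 7.946·10^-14| = 8.44·10^-15 J = 0.0527 MeV.

0.0527 MeV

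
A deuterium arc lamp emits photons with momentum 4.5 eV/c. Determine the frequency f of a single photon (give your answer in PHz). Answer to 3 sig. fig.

Use h = 6.62607015 × 10^-34 J·s, c = 2.99792458 × 10^8 m/s, 1 eV = 1.602176634 × 10^-19 J.
In SI units: p = 4.5 eV/c = 2.4049 × 10^-27 kg·m/s.
For a photon f = pc/h, so f = 1.088 × 10^15 Hz.
Converting to PHz: f = 1.088 PHz ≈ 1.09 PHz.

1.09 PHz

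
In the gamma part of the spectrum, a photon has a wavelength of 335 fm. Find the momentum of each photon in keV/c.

In SI units: λ = 335 fm = 3.35e-13 m.
Since p = h/λ for a photon, p = 1.978e-21 kg·m/s.
Converting to keV/c: p = 3701 keV/c ≈ 3700 keV/c.

3700 keV/c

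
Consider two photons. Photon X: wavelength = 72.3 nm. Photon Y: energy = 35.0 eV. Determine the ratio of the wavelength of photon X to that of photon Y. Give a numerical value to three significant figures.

λ_X = 7.230e-8 m (from wavelength = 72.3 nm, via λ given directly).
λ_Y = 3.542e-8 m (from energy = 35.0 eV, via λ = hc/E).
Ratio = 7.230e-8 / 3.542e-8 = 2.04.

2.04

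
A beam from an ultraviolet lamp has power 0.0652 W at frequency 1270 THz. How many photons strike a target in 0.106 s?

Total energy: E_total = P·t = 0.0652 × 0.106 = 0.006911 J.
Per-photon energy: E = 8.415 × 10^-19 J.
N = E_total / E_photon = 8.21 × 10^15.

8.21 × 10^15 photons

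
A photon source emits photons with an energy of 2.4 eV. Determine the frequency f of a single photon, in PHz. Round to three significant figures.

0.580 PHz

Use h = 6.62607015·10^-34 J·s, 1 eV = 1.602176634·10^-19 J.
First convert: E = 2.4 eV = 3.8452·10^-19 J.
For a photon f = E/h, so f = 5.803·10^14 Hz.
Converting to PHz: f = 0.5803 PHz ≈ 0.580 PHz.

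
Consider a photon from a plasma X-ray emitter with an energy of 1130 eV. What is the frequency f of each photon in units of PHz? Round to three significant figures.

273 PHz

(h = 6.62607015·10^-34 J·s, 1 eV = 1.602176634·10^-19 J.)
First convert: E = 1130 eV = 1.8105·10^-16 J.
Since f = E/h for a photon, f = 2.732·10^17 Hz.
Converting to PHz: f = 273.2 PHz ≈ 273 PHz.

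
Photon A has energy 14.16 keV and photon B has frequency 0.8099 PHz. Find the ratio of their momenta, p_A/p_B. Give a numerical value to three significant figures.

p_A = 7.568 × 10^-24 kg·m/s (from energy = 14.16 keV, via p = E/c).
p_B = 1.790 × 10^-27 kg·m/s (from frequency = 0.8099 PHz, via p = hf/c).
Ratio = 7.568 × 10^-24 / 1.790 × 10^-27 = 4230.

4230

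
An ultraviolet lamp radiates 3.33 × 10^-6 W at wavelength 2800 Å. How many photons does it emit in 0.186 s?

8.73 × 10^11 photons

Total energy: E_total = P·t = 3.33 × 10^-6 × 0.186 = 6.194 × 10^-7 J.
Per-photon energy: E = 7.094 × 10^-19 J.
N = E_total / E_photon = 8.73 × 10^11.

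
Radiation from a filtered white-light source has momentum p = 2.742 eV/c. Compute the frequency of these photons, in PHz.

0.663 PHz

In SI units: p = 2.742 eV/c = 1.4654e-27 kg·m/s.
Apply f = pc/h: f = 6.630e14 Hz.
Converting to PHz: f = 0.6630 PHz ≈ 0.663 PHz.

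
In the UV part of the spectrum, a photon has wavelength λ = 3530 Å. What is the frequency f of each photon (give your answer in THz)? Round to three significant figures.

849 THz

Convert to SI: λ = 3530 Å = 3.53 × 10^-7 m.
Since f = c/λ for a photon, f = 8.493 × 10^14 Hz.
Converting to THz: f = 849.3 THz ≈ 849 THz.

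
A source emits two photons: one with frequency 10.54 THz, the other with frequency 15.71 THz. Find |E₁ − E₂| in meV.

21.4 meV

Using E = hf: E₁ = 6.9839 × 10^-21 J, E₂ = 1.0410 × 10^-20 J.
|ΔE| = |6.9839 × 10^-21 − 1.0410 × 10^-20| = 3.43 × 10^-21 J = 21.4 meV.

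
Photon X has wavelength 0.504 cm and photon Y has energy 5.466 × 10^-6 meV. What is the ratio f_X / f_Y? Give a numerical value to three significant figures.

4.50 × 10^4

f_X = 5.948 × 10^10 Hz (from wavelength = 0.504 cm, via f = c/λ).
f_Y = 1.322 × 10^6 Hz (from energy = 5.466 × 10^-6 meV, via f = E/h).
Ratio = 5.948 × 10^10 / 1.322 × 10^6 = 4.50 × 10^4.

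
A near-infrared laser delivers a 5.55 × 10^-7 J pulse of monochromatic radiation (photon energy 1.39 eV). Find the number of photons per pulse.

2.49 × 10^12 photons

Per-photon energy: E = 2.227 × 10^-19 J (from energy = 1.39 eV).
N = E_total / E_photon = 5.55 × 10^-7 J / 2.227 × 10^-19 J = 2.49 × 10^12.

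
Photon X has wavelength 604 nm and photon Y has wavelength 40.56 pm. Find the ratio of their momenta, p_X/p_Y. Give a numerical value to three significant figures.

p_X = 1.097e-27 kg·m/s (from wavelength = 604 nm, via p = h/λ).
p_Y = 1.634e-23 kg·m/s (from wavelength = 40.56 pm, via p = h/λ).
Ratio = 1.097e-27 / 1.634e-23 = 6.72e-5.

6.72e-5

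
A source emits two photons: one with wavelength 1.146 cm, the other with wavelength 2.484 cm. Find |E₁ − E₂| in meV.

Using E = hc/λ: E₁ = 1.7334e-23 J, E₂ = 7.9970e-24 J.
|ΔE| = |1.7334e-23 − 7.9970e-24| = 9.34e-24 J = 0.0583 meV.

0.0583 meV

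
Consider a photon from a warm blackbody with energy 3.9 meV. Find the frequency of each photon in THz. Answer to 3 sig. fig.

0.943 THz

Take h = 6.62607015 × 10^-34 J·s, 1 eV = 1.602176634 × 10^-19 J.
Convert to SI: E = 3.9 meV = 6.2485 × 10^-22 J.
The photon relation is f = E/h, giving f = 9.430 × 10^11 Hz.
Converting to THz: f = 0.9430 THz ≈ 0.943 THz.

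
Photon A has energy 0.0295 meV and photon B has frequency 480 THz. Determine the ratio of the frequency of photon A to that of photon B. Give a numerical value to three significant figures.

f_A = 7.133e9 Hz (from energy = 0.0295 meV, via f = E/h).
f_B = 4.800e14 Hz (from frequency = 480 THz, via f given directly).
Ratio = 7.133e9 / 4.800e14 = 1.49e-5.

1.49e-5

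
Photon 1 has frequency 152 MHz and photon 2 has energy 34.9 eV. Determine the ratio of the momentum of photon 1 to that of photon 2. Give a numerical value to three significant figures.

p_1 = 3.360e-34 kg·m/s (from frequency = 152 MHz, via p = hf/c).
p_2 = 1.865e-26 kg·m/s (from energy = 34.9 eV, via p = E/c).
Ratio = 3.360e-34 / 1.865e-26 = 1.80e-8.

1.80e-8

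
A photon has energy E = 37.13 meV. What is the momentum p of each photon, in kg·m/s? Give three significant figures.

Convert to SI: E = 37.13 meV = 5.9489e-21 J.
For a photon p = E/c, so p = 1.984e-29 kg·m/s.
So p ≈ 1.98e-29 kg·m/s.

1.98e-29 kg·m/s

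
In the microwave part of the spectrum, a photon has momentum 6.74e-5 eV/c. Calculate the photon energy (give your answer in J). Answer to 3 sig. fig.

1.08e-23 J

First convert: p = 6.74e-5 eV/c = 3.6020e-32 kg·m/s.
The photon relation is E = pc, giving E = 1.080e-23 J.
So E ≈ 1.08e-23 J.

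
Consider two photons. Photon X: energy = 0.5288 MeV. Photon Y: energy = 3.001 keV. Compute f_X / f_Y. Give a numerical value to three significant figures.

176

f_X = 1.279e20 Hz (from energy = 0.5288 MeV, via f = E/h).
f_Y = 7.256e17 Hz (from energy = 3.001 keV, via f = E/h).
Ratio = 1.279e20 / 7.256e17 = 176.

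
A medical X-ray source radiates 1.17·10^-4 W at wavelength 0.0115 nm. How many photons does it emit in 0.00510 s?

Total energy: E_total = P·t = 1.17·10^-4 × 0.00510 = 5.967·10^-7 J.
Per-photon energy: E = 1.727·10^-14 J.
N = E_total / E_photon = 3.45·10^7.

3.45·10^7 photons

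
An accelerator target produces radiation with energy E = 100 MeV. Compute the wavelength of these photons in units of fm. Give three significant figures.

Take h = 6.62607015e-34 J·s, c = 2.99792458e8 m/s, 1 eV = 1.602176634e-19 J.
First convert: E = 100 MeV = 1.6022e-11 J.
The photon relation is λ = hc/E, giving λ = 1.240e-14 m.
Converting to fm: λ = 12.40 fm ≈ 12.4 fm.

12.4 fm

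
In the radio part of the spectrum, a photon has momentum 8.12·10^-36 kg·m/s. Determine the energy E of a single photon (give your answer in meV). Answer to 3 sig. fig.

1.52·10^-5 meV

The photon relation is E = pc, giving E = 2.434·10^-27 J.
Converting to meV: E = 1.519·10^-5 meV ≈ 1.52·10^-5 meV.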